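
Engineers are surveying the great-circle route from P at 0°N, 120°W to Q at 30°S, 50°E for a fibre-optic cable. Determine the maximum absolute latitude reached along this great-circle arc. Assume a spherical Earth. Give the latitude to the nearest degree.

The great circle lies in the plane with unit normal n̂ = (p₁ × p₂)/|p₁ × p₂|.
Here n̂_z ≈ +0.288; the vertex latitude is φ_max = arccos|n̂_z| ≈ 73.3°.
Check via Clairaut: cos φ_max = |cos φ₁| · sin C = cos(0.0°)·sin(163.3°) ≈ 0.288, again giving ≈ 73.3°.

≈ 73°S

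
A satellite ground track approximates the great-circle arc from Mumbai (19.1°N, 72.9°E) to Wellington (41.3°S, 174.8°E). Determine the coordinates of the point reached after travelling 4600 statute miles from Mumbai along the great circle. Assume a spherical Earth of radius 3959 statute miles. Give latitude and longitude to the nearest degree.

From cos δ = sin φ₁ sin φ₂ + cos φ₁ cos φ₂ cos Δλ, the central angle is δ ≈ 1.942 rad (111.2°). The total great-circle distance is δ·R ≈ 1.942 × 3959 ≈ 7687 mi, so the target fraction is f = 4600/7687 ≈ 0.598.
Interpolate at f ≈ 0.598 with slerp weights a = sin((1−f)δ)/sin δ ≈ 0.754, b = sin(fδ)/sin δ ≈ 0.984.
p = a·p₁ + b·p₂ ≈ (-0.527, 0.748, -0.403); φ = arcsin(p_z) ≈ -23.76°, λ = atan2(p_y, p_x) ≈ 125.15°.

≈ 24°S, 125°E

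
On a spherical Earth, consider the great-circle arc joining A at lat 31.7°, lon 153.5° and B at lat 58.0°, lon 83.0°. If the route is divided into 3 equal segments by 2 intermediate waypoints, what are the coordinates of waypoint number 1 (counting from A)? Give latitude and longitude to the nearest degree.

Convert each endpoint to a unit vector on the sphere (x = cos φ cos λ, y = cos φ sin λ, z = sin φ).
The central angle between the endpoints is δ = arccos(p₁·p₂) ≈ 0.932 rad (53.4°).
Interpolate at f = 1/3 with slerp weights a = sin((1−f)δ)/sin δ ≈ 0.725, b = sin(fδ)/sin δ ≈ 0.381.
p = a·p₁ + b·p₂ ≈ (-0.528, 0.476, 0.704); φ = arcsin(p_z) ≈ 44.75°, λ = atan2(p_y, p_x) ≈ 137.97°.

≈ lat 45°, lon 138°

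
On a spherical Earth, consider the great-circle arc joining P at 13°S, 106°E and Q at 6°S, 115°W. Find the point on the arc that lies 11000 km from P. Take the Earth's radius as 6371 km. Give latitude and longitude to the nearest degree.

Convert each endpoint to a unit vector on the sphere (x = cos φ cos λ, y = cos φ sin λ, z = sin φ).
The central angle between the endpoints is δ = arccos(p₁·p₂) ≈ 2.357 rad (135.1°). The total great-circle distance is δ·R ≈ 2.357 × 6371 ≈ 15018 km, so the target fraction is f = 11000/15018 ≈ 0.732.
Interpolate at f ≈ 0.732 with slerp weights a = sin((1−f)δ)/sin δ ≈ 0.835, b = sin(fδ)/sin δ ≈ 1.399.
p = a·p₁ + b·p₂ ≈ (-0.812, -0.479, -0.334); φ = arcsin(p_z) ≈ -19.51°, λ = atan2(p_y, p_x) ≈ -149.48°.

≈ 20°S, 149°W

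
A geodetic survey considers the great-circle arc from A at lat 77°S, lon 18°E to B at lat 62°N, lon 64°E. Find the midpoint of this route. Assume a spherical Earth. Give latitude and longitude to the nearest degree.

≈ lat 8°S, lon 50°E

Write both endpoints as unit vectors p₁, p₂ with components (cos φ cos λ, cos φ sin λ, sin φ).
The central angle between the endpoints is δ = arccos(p₁·p₂) ≈ 2.477 rad (141.9°).
Interpolate at f = 1/2 with slerp weights a = sin((1−f)δ)/sin δ ≈ 1.532, b = sin(fδ)/sin δ ≈ 1.532.
p = a·p₁ + b·p₂ ≈ (0.643, 0.753, -0.140); φ = arcsin(p_z) ≈ -8.05°, λ = atan2(p_y, p_x) ≈ 49.50°.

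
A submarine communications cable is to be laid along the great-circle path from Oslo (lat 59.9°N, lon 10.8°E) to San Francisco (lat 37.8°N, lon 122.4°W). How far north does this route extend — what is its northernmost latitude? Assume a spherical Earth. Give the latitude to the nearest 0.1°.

The great circle lies in the plane with unit normal n̂ = (p₁ × p₂)/|p₁ × p₂|.
Here n̂_z ≈ -0.299; the vertex latitude is φ_max = arccos|n̂_z| ≈ 72.6°.
Check via Clairaut: cos φ_max = |cos φ₁| · sin C = cos(59.9°)·sin(36.6°) ≈ 0.299, again giving ≈ 72.6°.

≈ 72.6°N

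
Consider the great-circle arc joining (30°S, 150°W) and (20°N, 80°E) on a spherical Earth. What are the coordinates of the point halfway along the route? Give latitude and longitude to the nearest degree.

≈ (12°S, 140°E)

From cos δ = sin φ₁ sin φ₂ + cos φ₁ cos φ₂ cos Δλ, the central angle is δ ≈ 2.338 rad (134.0°).
Interpolate at f = 1/2 with slerp weights a = sin((1−f)δ)/sin δ ≈ 1.279, b = sin(fδ)/sin δ ≈ 1.279.
p = a·p₁ + b·p₂ ≈ (-0.750, 0.630, -0.202); φ = arcsin(p_z) ≈ -11.65°, λ = atan2(p_y, p_x) ≈ 140.00°.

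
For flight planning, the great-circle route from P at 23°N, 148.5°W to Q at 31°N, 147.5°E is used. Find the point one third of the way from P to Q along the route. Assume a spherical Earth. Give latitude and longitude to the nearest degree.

≈ 29°N, 168°W

Write both endpoints as unit vectors p₁, p₂ with components (cos φ cos λ, cos φ sin λ, sin φ).
The central angle between the endpoints is δ = arccos(p₁·p₂) ≈ 0.992 rad (56.8°).
Interpolate at f = 1/3 with slerp weights a = sin((1−f)δ)/sin δ ≈ 0.734, b = sin(fδ)/sin δ ≈ 0.388.
p = a·p₁ + b·p₂ ≈ (-0.856, -0.174, 0.486); φ = arcsin(p_z) ≈ 29.10°, λ = atan2(p_y, p_x) ≈ -168.50°.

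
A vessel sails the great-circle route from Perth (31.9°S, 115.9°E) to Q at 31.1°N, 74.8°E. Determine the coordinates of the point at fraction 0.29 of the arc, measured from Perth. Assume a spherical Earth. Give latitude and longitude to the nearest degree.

Convert each endpoint to a unit vector on the sphere (x = cos φ cos λ, y = cos φ sin λ, z = sin φ).
The central angle between the endpoints is δ = arccos(p₁·p₂) ≈ 1.292 rad (74.0°).
Interpolate at f = 0.29 with slerp weights a = sin((1−f)δ)/sin δ ≈ 0.826, b = sin(fδ)/sin δ ≈ 0.381.
p = a·p₁ + b·p₂ ≈ (-0.221, 0.945, -0.240); φ = arcsin(p_z) ≈ -13.87°, λ = atan2(p_y, p_x) ≈ 103.15°.

≈ 14°S, 103°E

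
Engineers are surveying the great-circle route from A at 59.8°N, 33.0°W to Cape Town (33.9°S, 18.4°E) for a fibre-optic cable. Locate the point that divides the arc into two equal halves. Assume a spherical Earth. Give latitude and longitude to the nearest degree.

The haversine formula gives a central angle δ ≈ 1.794 rad (102.8°) between the endpoints.
Interpolate at f = 1/2 with slerp weights a = sin((1−f)δ)/sin δ ≈ 0.801, b = sin(fδ)/sin δ ≈ 0.801.
p = a·p₁ + b·p₂ ≈ (0.969, -0.010, 0.246); φ = arcsin(p_z) ≈ 14.22°, λ = atan2(p_y, p_x) ≈ -0.57°.

≈ 14°N, 1°W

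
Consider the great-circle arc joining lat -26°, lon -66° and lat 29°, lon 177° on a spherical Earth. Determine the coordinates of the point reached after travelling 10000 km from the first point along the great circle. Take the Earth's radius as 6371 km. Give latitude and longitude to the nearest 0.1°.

The haversine formula gives a central angle δ ≈ 2.177 rad (124.7°) between the endpoints. The total great-circle distance is δ·R ≈ 2.177 × 6371 ≈ 13867 km, so the target fraction is f = 10000/13867 ≈ 0.721.
Interpolate at f ≈ 0.721 with slerp weights a = sin((1−f)δ)/sin δ ≈ 0.694, b = sin(fδ)/sin δ ≈ 1.216.
p = a·p₁ + b·p₂ ≈ (-0.809, -0.514, 0.286); φ = arcsin(p_z) ≈ 16.59°, λ = atan2(p_y, p_x) ≈ -147.56°.

≈ lat 16.6°, lon -147.6°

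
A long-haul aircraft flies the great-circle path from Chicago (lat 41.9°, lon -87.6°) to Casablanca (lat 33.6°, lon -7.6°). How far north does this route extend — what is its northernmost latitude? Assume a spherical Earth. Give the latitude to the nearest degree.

≈ 46°

The great circle lies in the plane with unit normal n̂ = (p₁ × p₂)/|p₁ × p₂|.
Here n̂_z ≈ +0.695; the vertex latitude is φ_max = arccos|n̂_z| ≈ 46.0°.
Check via Clairaut: cos φ_max = |cos φ₁| · sin C = cos(41.9°)·sin(69.0°) ≈ 0.695, again giving ≈ 46.0°.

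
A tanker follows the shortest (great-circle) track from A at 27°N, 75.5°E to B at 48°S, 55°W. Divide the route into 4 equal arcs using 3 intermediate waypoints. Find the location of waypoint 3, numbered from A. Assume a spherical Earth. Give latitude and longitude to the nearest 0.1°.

The haversine formula gives a central angle δ ≈ 2.381 rad (136.4°) between the endpoints.
Interpolate at f = 3/4 with slerp weights a = sin((1−f)δ)/sin δ ≈ 0.814, b = sin(fδ)/sin δ ≈ 1.418.
p = a·p₁ + b·p₂ ≈ (0.726, -0.075, -0.684); φ = arcsin(p_z) ≈ -43.16°, λ = atan2(p_y, p_x) ≈ -5.91°.

≈ 43.2°S, 5.9°W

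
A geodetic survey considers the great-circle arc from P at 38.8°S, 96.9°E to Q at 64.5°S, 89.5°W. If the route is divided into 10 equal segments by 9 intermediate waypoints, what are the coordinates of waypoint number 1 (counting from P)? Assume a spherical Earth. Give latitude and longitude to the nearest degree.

≈ 46°S, 97°E

Convert each endpoint to a unit vector on the sphere (x = cos φ cos λ, y = cos φ sin λ, z = sin φ).
The central angle between the endpoints is δ = arccos(p₁·p₂) ≈ 1.337 rad (76.6°).
Interpolate at f = 1/10 with slerp weights a = sin((1−f)δ)/sin δ ≈ 0.959, b = sin(fδ)/sin δ ≈ 0.137.
p = a·p₁ + b·p₂ ≈ (-0.089, 0.683, -0.725); φ = arcsin(p_z) ≈ -46.45°, λ = atan2(p_y, p_x) ≈ 97.45°.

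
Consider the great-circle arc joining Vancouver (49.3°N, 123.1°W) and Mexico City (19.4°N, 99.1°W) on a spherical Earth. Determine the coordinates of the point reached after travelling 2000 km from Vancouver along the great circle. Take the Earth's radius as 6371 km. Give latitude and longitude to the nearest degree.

Write both endpoints as unit vectors p₁, p₂ with components (cos φ cos λ, cos φ sin λ, sin φ).
The central angle between the endpoints is δ = arccos(p₁·p₂) ≈ 0.620 rad (35.5°). The total great-circle distance is δ·R ≈ 0.620 × 6371 ≈ 3952 km, so the target fraction is f = 2000/3952 ≈ 0.506.
Interpolate at f ≈ 0.506 with slerp weights a = sin((1−f)δ)/sin δ ≈ 0.519, b = sin(fδ)/sin δ ≈ 0.531.
p = a·p₁ + b·p₂ ≈ (-0.264, -0.778, 0.570); φ = arcsin(p_z) ≈ 34.74°, λ = atan2(p_y, p_x) ≈ -108.74°.

≈ (35°N, 109°W)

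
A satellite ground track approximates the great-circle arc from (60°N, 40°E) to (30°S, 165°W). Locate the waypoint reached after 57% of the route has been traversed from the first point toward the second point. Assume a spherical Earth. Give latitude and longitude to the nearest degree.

Write both endpoints as unit vectors p₁, p₂ with components (cos φ cos λ, cos φ sin λ, sin φ).
The central angle between the endpoints is δ = arccos(p₁·p₂) ≈ 2.542 rad (145.6°).
Interpolate at f = 0.57 with slerp weights a = sin((1−f)δ)/sin δ ≈ 1.573, b = sin(fδ)/sin δ ≈ 1.758.
p = a·p₁ + b·p₂ ≈ (-0.868, 0.111, 0.483); φ = arcsin(p_z) ≈ 28.89°, λ = atan2(p_y, p_x) ≈ 172.69°.

≈ (29°N, 173°E)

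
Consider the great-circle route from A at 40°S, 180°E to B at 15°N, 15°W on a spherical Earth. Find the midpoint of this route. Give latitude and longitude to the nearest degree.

≈ 52°S, 56°W

Write both endpoints as unit vectors p₁, p₂ with components (cos φ cos λ, cos φ sin λ, sin φ).
The central angle between the endpoints is δ = arccos(p₁·p₂) ≈ 2.649 rad (151.8°).
Interpolate at f = 1/2 with slerp weights a = sin((1−f)δ)/sin δ ≈ 2.051, b = sin(fδ)/sin δ ≈ 2.051.
p = a·p₁ + b·p₂ ≈ (0.342, -0.513, -0.787); φ = arcsin(p_z) ≈ -51.94°, λ = atan2(p_y, p_x) ≈ -56.26°.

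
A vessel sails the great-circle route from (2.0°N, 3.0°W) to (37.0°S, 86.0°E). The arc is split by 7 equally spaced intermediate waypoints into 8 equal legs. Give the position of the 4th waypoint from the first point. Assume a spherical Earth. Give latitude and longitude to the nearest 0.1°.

≈ (23.7°S, 35.2°E)

The haversine formula gives a central angle δ ≈ 1.578 rad (90.4°) between the endpoints.
Interpolate at f = 4/8 with slerp weights a = sin((1−f)δ)/sin δ ≈ 0.710, b = sin(fδ)/sin δ ≈ 0.710.
p = a·p₁ + b·p₂ ≈ (0.748, 0.528, -0.402); φ = arcsin(p_z) ≈ -23.72°, λ = atan2(p_y, p_x) ≈ 35.24°.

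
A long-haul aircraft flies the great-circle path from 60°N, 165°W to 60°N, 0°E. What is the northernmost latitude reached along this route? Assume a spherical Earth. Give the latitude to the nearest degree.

≈ 86°N

The great circle lies in the plane with unit normal n̂ = (p₁ × p₂)/|p₁ × p₂|.
Here n̂_z ≈ +0.075; the vertex latitude is φ_max = arccos|n̂_z| ≈ 85.7°.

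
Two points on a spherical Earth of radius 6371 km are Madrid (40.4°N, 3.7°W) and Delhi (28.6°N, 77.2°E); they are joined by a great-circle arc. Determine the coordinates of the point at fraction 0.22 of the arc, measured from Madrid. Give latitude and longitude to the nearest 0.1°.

≈ (43.2°N, 15.3°E)

From cos δ = sin φ₁ sin φ₂ + cos φ₁ cos φ₂ cos Δλ, the central angle is δ ≈ 1.142 rad (65.4°).
Interpolate at f = 0.22 with slerp weights a = sin((1−f)δ)/sin δ ≈ 0.855, b = sin(fδ)/sin δ ≈ 0.273.
p = a·p₁ + b·p₂ ≈ (0.703, 0.192, 0.685); φ = arcsin(p_z) ≈ 43.23°, λ = atan2(p_y, p_x) ≈ 15.28°.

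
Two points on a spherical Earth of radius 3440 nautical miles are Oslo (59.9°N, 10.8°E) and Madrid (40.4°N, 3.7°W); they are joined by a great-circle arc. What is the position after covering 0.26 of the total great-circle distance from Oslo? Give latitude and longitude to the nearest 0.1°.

≈ (55.0°N, 5.7°E)

Convert each endpoint to a unit vector on the sphere (x = cos φ cos λ, y = cos φ sin λ, z = sin φ).
The central angle between the endpoints is δ = arccos(p₁·p₂) ≈ 0.375 rad (21.5°).
Interpolate at f = 0.26 with slerp weights a = sin((1−f)δ)/sin δ ≈ 0.748, b = sin(fδ)/sin δ ≈ 0.266.
p = a·p₁ + b·p₂ ≈ (0.570, 0.057, 0.819); φ = arcsin(p_z) ≈ 55.02°, λ = atan2(p_y, p_x) ≈ 5.73°.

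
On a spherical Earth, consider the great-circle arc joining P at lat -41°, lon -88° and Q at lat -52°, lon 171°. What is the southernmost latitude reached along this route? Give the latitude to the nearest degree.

≈ -60°

The great circle lies in the plane with unit normal n̂ = (p₁ × p₂)/|p₁ × p₂|.
Here n̂_z ≈ -0.505; the vertex latitude is φ_max = arccos|n̂_z| ≈ 59.7°.
Check via Clairaut: cos φ_max = |cos φ₁| · sin C = cos(41.0°)·sin(138.0°) ≈ 0.505, again giving ≈ 59.7°.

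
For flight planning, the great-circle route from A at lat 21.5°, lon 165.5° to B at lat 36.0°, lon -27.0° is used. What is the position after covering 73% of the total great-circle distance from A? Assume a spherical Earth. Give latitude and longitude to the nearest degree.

≈ lat 67°, lon -46°

Write both endpoints as unit vectors p₁, p₂ with components (cos φ cos λ, cos φ sin λ, sin φ).
The central angle between the endpoints is δ = arccos(p₁·p₂) ≈ 2.117 rad (121.3°).
Interpolate at f = 0.73 with slerp weights a = sin((1−f)δ)/sin δ ≈ 0.633, b = sin(fδ)/sin δ ≈ 1.170.
p = a·p₁ + b·p₂ ≈ (0.273, -0.282, 0.920); φ = arcsin(p_z) ≈ 66.88°, λ = atan2(p_y, p_x) ≈ -45.95°.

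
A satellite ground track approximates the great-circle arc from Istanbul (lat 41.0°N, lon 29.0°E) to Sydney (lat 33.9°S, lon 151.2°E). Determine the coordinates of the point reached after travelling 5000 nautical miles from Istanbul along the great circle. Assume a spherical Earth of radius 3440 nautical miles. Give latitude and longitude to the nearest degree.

≈ lat 3°S, lon 107°E

The haversine formula gives a central angle δ ≈ 2.346 rad (134.4°) between the endpoints. The total great-circle distance is δ·R ≈ 2.346 × 3440 ≈ 8070 nmi, so the target fraction is f = 5000/8070 ≈ 0.620.
Interpolate at f ≈ 0.620 with slerp weights a = sin((1−f)δ)/sin δ ≈ 1.090, b = sin(fδ)/sin δ ≈ 1.390.
p = a·p₁ + b·p₂ ≈ (-0.292, 0.955, -0.060); φ = arcsin(p_z) ≈ -3.46°, λ = atan2(p_y, p_x) ≈ 107.00°.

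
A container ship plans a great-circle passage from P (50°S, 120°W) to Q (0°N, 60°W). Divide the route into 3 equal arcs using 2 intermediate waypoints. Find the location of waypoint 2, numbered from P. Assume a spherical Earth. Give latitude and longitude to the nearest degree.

The haversine formula gives a central angle δ ≈ 1.244 rad (71.3°) between the endpoints.
Interpolate at f = 2/3 with slerp weights a = sin((1−f)δ)/sin δ ≈ 0.425, b = sin(fδ)/sin δ ≈ 0.779.
p = a·p₁ + b·p₂ ≈ (0.253, -0.911, -0.326); φ = arcsin(p_z) ≈ -19.02°, λ = atan2(p_y, p_x) ≈ -74.50°.

≈ (19°S, 75°W)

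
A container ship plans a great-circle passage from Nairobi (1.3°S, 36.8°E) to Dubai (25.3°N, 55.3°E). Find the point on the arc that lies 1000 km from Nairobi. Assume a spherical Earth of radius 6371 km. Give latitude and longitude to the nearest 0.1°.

Write both endpoints as unit vectors p₁, p₂ with components (cos φ cos λ, cos φ sin λ, sin φ).
The central angle between the endpoints is δ = arccos(p₁·p₂) ≈ 0.560 rad (32.1°). The total great-circle distance is δ·R ≈ 0.560 × 6371 ≈ 3565 km, so the target fraction is f = 1000/3565 ≈ 0.280.
Interpolate at f ≈ 0.280 with slerp weights a = sin((1−f)δ)/sin δ ≈ 0.738, b = sin(fδ)/sin δ ≈ 0.294.
p = a·p₁ + b·p₂ ≈ (0.742, 0.661, 0.109); φ = arcsin(p_z) ≈ 6.26°, λ = atan2(p_y, p_x) ≈ 41.67°.

≈ 6.3°N, 41.7°E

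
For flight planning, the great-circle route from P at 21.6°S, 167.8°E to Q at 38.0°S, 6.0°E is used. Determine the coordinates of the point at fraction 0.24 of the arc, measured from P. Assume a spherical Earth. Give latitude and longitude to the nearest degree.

Convert each endpoint to a unit vector on the sphere (x = cos φ cos λ, y = cos φ sin λ, z = sin φ).
The central angle between the endpoints is δ = arccos(p₁·p₂) ≈ 2.059 rad (118.0°).
Interpolate at f = 0.24 with slerp weights a = sin((1−f)δ)/sin δ ≈ 1.132, b = sin(fδ)/sin δ ≈ 0.537.
p = a·p₁ + b·p₂ ≈ (-0.608, 0.267, -0.748); φ = arcsin(p_z) ≈ -48.39°, λ = atan2(p_y, p_x) ≈ 156.32°.

≈ 48°S, 156°E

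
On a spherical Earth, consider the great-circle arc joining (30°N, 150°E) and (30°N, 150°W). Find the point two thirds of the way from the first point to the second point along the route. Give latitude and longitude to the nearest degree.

Write both endpoints as unit vectors p₁, p₂ with components (cos φ cos λ, cos φ sin λ, sin φ).
The central angle between the endpoints is δ = arccos(p₁·p₂) ≈ 0.896 rad (51.3°).
Interpolate at f = 2/3 with slerp weights a = sin((1−f)δ)/sin δ ≈ 0.377, b = sin(fδ)/sin δ ≈ 0.720.
p = a·p₁ + b·p₂ ≈ (-0.823, -0.149, 0.549); φ = arcsin(p_z) ≈ 33.27°, λ = atan2(p_y, p_x) ≈ -169.75°.

≈ (33°N, 170°W)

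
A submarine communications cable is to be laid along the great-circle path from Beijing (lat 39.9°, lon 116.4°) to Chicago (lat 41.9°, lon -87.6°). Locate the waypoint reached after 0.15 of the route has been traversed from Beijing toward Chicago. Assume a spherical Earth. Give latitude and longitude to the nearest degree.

Convert each endpoint to a unit vector on the sphere (x = cos φ cos λ, y = cos φ sin λ, z = sin φ).
The central angle between the endpoints is δ = arccos(p₁·p₂) ≈ 1.664 rad (95.4°).
Interpolate at f = 0.15 with slerp weights a = sin((1−f)δ)/sin δ ≈ 0.992, b = sin(fδ)/sin δ ≈ 0.248.
p = a·p₁ + b·p₂ ≈ (-0.331, 0.497, 0.802); φ = arcsin(p_z) ≈ 53.33°, λ = atan2(p_y, p_x) ≈ 123.63°.

≈ lat 53°, lon 124°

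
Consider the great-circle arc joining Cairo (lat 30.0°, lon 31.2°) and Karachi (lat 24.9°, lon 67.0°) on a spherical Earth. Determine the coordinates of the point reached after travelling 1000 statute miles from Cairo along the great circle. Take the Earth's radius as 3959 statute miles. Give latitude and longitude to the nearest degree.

≈ lat 29°, lon 48°

Write both endpoints as unit vectors p₁, p₂ with components (cos φ cos λ, cos φ sin λ, sin φ).
The central angle between the endpoints is δ = arccos(p₁·p₂) ≈ 0.559 rad (32.0°). The total great-circle distance is δ·R ≈ 0.559 × 3959 ≈ 2214 mi, so the target fraction is f = 1000/2214 ≈ 0.452.
Interpolate at f ≈ 0.452 with slerp weights a = sin((1−f)δ)/sin δ ≈ 0.569, b = sin(fδ)/sin δ ≈ 0.471.
p = a·p₁ + b·p₂ ≈ (0.588, 0.649, 0.483); φ = arcsin(p_z) ≈ 28.87°, λ = atan2(p_y, p_x) ≈ 47.78°.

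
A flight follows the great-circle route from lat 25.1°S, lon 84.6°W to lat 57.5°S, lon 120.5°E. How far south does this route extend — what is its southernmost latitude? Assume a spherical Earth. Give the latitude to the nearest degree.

≈ 78°S

The great circle lies in the plane with unit normal n̂ = (p₁ × p₂)/|p₁ × p₂|.
Here n̂_z ≈ -0.207; the vertex latitude is φ_max = arccos|n̂_z| ≈ 78.0°.
Check via Clairaut: cos φ_max = |cos φ₁| · sin C = cos(25.1°)·sin(166.8°) ≈ 0.207, again giving ≈ 78.0°.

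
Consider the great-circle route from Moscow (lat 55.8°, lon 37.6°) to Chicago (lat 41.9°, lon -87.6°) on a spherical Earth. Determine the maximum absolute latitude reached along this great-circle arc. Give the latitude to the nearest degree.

≈ 69°

The great circle lies in the plane with unit normal n̂ = (p₁ × p₂)/|p₁ × p₂|.
Here n̂_z ≈ -0.360; the vertex latitude is φ_max = arccos|n̂_z| ≈ 68.9°.
Check via Clairaut: cos φ_max = |cos φ₁| · sin C = cos(55.8°)·sin(39.8°) ≈ 0.360, again giving ≈ 68.9°.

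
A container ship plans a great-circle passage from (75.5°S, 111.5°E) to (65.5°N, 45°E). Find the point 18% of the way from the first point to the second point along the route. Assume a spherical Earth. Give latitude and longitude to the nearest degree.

Convert each endpoint to a unit vector on the sphere (x = cos φ cos λ, y = cos φ sin λ, z = sin φ).
The central angle between the endpoints is δ = arccos(p₁·p₂) ≈ 2.567 rad (147.1°).
Interpolate at f = 0.18 with slerp weights a = sin((1−f)δ)/sin δ ≈ 1.584, b = sin(fδ)/sin δ ≈ 0.821.
p = a·p₁ + b·p₂ ≈ (0.095, 0.610, -0.787); φ = arcsin(p_z) ≈ -51.90°, λ = atan2(p_y, p_x) ≈ 81.12°.

≈ (52°S, 81°E)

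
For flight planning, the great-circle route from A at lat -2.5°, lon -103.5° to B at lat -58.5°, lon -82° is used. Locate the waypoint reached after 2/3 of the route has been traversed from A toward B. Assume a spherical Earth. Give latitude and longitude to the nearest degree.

From cos δ = sin φ₁ sin φ₂ + cos φ₁ cos φ₂ cos Δλ, the central angle is δ ≈ 1.021 rad (58.5°).
Interpolate at f = 2/3 with slerp weights a = sin((1−f)δ)/sin δ ≈ 0.391, b = sin(fδ)/sin δ ≈ 0.738.
p = a·p₁ + b·p₂ ≈ (-0.038, -0.762, -0.646); φ = arcsin(p_z) ≈ -40.27°, λ = atan2(p_y, p_x) ≈ -92.83°.

≈ lat -40°, lon -93°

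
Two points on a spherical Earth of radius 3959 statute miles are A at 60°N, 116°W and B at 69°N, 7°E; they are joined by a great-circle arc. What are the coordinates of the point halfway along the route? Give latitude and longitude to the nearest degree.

≈ 77°N, 71°W

Convert each endpoint to a unit vector on the sphere (x = cos φ cos λ, y = cos φ sin λ, z = sin φ).
The central angle between the endpoints is δ = arccos(p₁·p₂) ≈ 0.780 rad (44.7°).
Interpolate at f = 1/2 with slerp weights a = sin((1−f)δ)/sin δ ≈ 0.541, b = sin(fδ)/sin δ ≈ 0.541.
p = a·p₁ + b·p₂ ≈ (0.074, -0.219, 0.973); φ = arcsin(p_z) ≈ 76.62°, λ = atan2(p_y, p_x) ≈ -71.40°.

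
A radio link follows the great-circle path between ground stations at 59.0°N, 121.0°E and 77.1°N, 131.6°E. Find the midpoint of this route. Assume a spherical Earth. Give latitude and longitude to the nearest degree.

≈ 68°N, 124°E

Write both endpoints as unit vectors p₁, p₂ with components (cos φ cos λ, cos φ sin λ, sin φ).
The central angle between the endpoints is δ = arccos(p₁·p₂) ≈ 0.322 rad (18.5°).
Interpolate at f = 1/2 with slerp weights a = sin((1−f)δ)/sin δ ≈ 0.507, b = sin(fδ)/sin δ ≈ 0.507.
p = a·p₁ + b·p₂ ≈ (-0.209, 0.308, 0.928); φ = arcsin(p_z) ≈ 68.12°, λ = atan2(p_y, p_x) ≈ 124.20°.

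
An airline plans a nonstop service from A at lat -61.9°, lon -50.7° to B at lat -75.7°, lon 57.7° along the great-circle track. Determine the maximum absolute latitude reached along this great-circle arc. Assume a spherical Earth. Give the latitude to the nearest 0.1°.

≈ -78.9°

The great circle lies in the plane with unit normal n̂ = (p₁ × p₂)/|p₁ × p₂|.
Here n̂_z ≈ +0.192; the vertex latitude is φ_max = arccos|n̂_z| ≈ 78.9°.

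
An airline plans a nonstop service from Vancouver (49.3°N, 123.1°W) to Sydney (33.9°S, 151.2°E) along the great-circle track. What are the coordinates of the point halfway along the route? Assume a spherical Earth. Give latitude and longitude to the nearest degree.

≈ 10°N, 172°W

Write both endpoints as unit vectors p₁, p₂ with components (cos φ cos λ, cos φ sin λ, sin φ).
The central angle between the endpoints is δ = arccos(p₁·p₂) ≈ 1.963 rad (112.5°).
Interpolate at f = 1/2 with slerp weights a = sin((1−f)δ)/sin δ ≈ 0.900, b = sin(fδ)/sin δ ≈ 0.900.
p = a·p₁ + b·p₂ ≈ (-0.975, -0.132, 0.180); φ = arcsin(p_z) ≈ 10.39°, λ = atan2(p_y, p_x) ≈ -172.30°.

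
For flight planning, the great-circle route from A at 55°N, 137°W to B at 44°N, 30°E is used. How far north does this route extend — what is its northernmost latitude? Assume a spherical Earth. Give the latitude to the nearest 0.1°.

≈ 84.6°N

The great circle lies in the plane with unit normal n̂ = (p₁ × p₂)/|p₁ × p₂|.
Here n̂_z ≈ +0.094; the vertex latitude is φ_max = arccos|n̂_z| ≈ 84.6°.
Check via Clairaut: cos φ_max = |cos φ₁| · sin C = cos(55.0°)·sin(9.4°) ≈ 0.094, again giving ≈ 84.6°.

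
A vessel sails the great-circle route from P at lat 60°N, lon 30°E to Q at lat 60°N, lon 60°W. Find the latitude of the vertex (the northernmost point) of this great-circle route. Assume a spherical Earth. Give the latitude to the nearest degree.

≈ 68°N

The great circle lies in the plane with unit normal n̂ = (p₁ × p₂)/|p₁ × p₂|.
Here n̂_z ≈ -0.378; the vertex latitude is φ_max = arccos|n̂_z| ≈ 67.8°.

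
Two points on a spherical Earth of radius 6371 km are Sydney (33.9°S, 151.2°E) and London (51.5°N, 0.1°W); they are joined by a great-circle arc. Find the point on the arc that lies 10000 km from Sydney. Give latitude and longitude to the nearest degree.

≈ (39°N, 94°E)

From cos δ = sin φ₁ sin φ₂ + cos φ₁ cos φ₂ cos Δλ, the central angle is δ ≈ 2.668 rad (152.8°). The total great-circle distance is δ·R ≈ 2.668 × 6371 ≈ 16995 km, so the target fraction is f = 10000/16995 ≈ 0.588.
Interpolate at f ≈ 0.588 with slerp weights a = sin((1−f)δ)/sin δ ≈ 1.950, b = sin(fδ)/sin δ ≈ 2.190.
p = a·p₁ + b·p₂ ≈ (-0.055, 0.777, 0.627); φ = arcsin(p_z) ≈ 38.80°, λ = atan2(p_y, p_x) ≈ 94.03°.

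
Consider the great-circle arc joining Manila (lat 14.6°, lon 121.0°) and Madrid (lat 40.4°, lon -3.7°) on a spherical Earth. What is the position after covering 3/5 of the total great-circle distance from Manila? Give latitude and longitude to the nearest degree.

≈ lat 50°, lon 56°

Convert each endpoint to a unit vector on the sphere (x = cos φ cos λ, y = cos φ sin λ, z = sin φ).
The central angle between the endpoints is δ = arccos(p₁·p₂) ≈ 1.830 rad (104.8°).
Interpolate at f = 3/5 with slerp weights a = sin((1−f)δ)/sin δ ≈ 0.691, b = sin(fδ)/sin δ ≈ 0.921.
p = a·p₁ + b·p₂ ≈ (0.355, 0.528, 0.771); φ = arcsin(p_z) ≈ 50.46°, λ = atan2(p_y, p_x) ≈ 56.07°.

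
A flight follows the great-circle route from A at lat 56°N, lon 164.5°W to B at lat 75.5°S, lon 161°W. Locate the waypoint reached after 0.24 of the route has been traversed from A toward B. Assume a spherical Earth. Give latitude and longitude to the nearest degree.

≈ lat 24°N, lon 164°W

Convert each endpoint to a unit vector on the sphere (x = cos φ cos λ, y = cos φ sin λ, z = sin φ).
The central angle between the endpoints is δ = arccos(p₁·p₂) ≈ 2.295 rad (131.5°).
Interpolate at f = 0.24 with slerp weights a = sin((1−f)δ)/sin δ ≈ 1.315, b = sin(fδ)/sin δ ≈ 0.699.
p = a·p₁ + b·p₂ ≈ (-0.874, -0.254, 0.414); φ = arcsin(p_z) ≈ 24.44°, λ = atan2(p_y, p_x) ≈ -163.83°.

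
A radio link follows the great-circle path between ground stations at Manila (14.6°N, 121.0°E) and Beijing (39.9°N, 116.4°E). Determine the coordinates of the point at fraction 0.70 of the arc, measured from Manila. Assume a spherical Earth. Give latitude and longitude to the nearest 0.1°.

The haversine formula gives a central angle δ ≈ 0.447 rad (25.6°) between the endpoints.
Interpolate at f = 0.70 with slerp weights a = sin((1−f)δ)/sin δ ≈ 0.309, b = sin(fδ)/sin δ ≈ 0.712.
p = a·p₁ + b·p₂ ≈ (-0.397, 0.746, 0.535); φ = arcsin(p_z) ≈ 32.33°, λ = atan2(p_y, p_x) ≈ 118.03°.

≈ 32.3°N, 118.0°E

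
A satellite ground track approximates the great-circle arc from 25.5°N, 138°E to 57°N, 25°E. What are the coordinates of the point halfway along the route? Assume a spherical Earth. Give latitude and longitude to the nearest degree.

≈ 56°N, 102°E

The haversine formula gives a central angle δ ≈ 1.401 rad (80.3°) between the endpoints.
Interpolate at f = 1/2 with slerp weights a = sin((1−f)δ)/sin δ ≈ 0.654, b = sin(fδ)/sin δ ≈ 0.654.
p = a·p₁ + b·p₂ ≈ (-0.116, 0.546, 0.830); φ = arcsin(p_z) ≈ 56.10°, λ = atan2(p_y, p_x) ≈ 101.99°.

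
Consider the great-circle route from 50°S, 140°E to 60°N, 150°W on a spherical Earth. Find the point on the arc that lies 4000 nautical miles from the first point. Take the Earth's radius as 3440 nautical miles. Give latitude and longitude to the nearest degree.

Write both endpoints as unit vectors p₁, p₂ with components (cos φ cos λ, cos φ sin λ, sin φ).
The central angle between the endpoints is δ = arccos(p₁·p₂) ≈ 2.157 rad (123.6°). The total great-circle distance is δ·R ≈ 2.157 × 3440 ≈ 7421 nmi, so the target fraction is f = 4000/7421 ≈ 0.539.
Interpolate at f ≈ 0.539 with slerp weights a = sin((1−f)δ)/sin δ ≈ 1.007, b = sin(fδ)/sin δ ≈ 1.102.
p = a·p₁ + b·p₂ ≈ (-0.973, 0.140, 0.183); φ = arcsin(p_z) ≈ 10.56°, λ = atan2(p_y, p_x) ≈ 171.79°.

≈ 11°N, 172°E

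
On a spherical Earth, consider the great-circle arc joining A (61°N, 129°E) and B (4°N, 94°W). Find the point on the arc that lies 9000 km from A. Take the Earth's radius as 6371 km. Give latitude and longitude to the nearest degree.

Write both endpoints as unit vectors p₁, p₂ with components (cos φ cos λ, cos φ sin λ, sin φ).
The central angle between the endpoints is δ = arccos(p₁·p₂) ≈ 1.868 rad (107.0°). The total great-circle distance is δ·R ≈ 1.868 × 6371 ≈ 11900 km, so the target fraction is f = 9000/11900 ≈ 0.756.
Interpolate at f ≈ 0.756 with slerp weights a = sin((1−f)δ)/sin δ ≈ 0.460, b = sin(fδ)/sin δ ≈ 1.033.
p = a·p₁ + b·p₂ ≈ (-0.212, -0.854, 0.474); φ = arcsin(p_z) ≈ 28.30°, λ = atan2(p_y, p_x) ≈ -103.94°.

≈ (28°N, 104°W)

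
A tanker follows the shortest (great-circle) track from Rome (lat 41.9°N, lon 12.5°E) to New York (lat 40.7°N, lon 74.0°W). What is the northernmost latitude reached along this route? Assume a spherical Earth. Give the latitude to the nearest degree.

≈ 50°N

The great circle lies in the plane with unit normal n̂ = (p₁ × p₂)/|p₁ × p₂|.
Here n̂_z ≈ -0.638; the vertex latitude is φ_max = arccos|n̂_z| ≈ 50.4°.
Check via Clairaut: cos φ_max = |cos φ₁| · sin C = cos(41.9°)·sin(59.0°) ≈ 0.638, again giving ≈ 50.4°.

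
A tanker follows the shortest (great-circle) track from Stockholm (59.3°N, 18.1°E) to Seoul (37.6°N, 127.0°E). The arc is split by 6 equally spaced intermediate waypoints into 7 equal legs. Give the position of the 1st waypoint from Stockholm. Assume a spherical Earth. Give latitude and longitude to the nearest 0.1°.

Write both endpoints as unit vectors p₁, p₂ with components (cos φ cos λ, cos φ sin λ, sin φ).
The central angle between the endpoints is δ = arccos(p₁·p₂) ≈ 1.166 rad (66.8°).
Interpolate at f = 1/7 with slerp weights a = sin((1−f)δ)/sin δ ≈ 0.915, b = sin(fδ)/sin δ ≈ 0.180.
p = a·p₁ + b·p₂ ≈ (0.358, 0.259, 0.897); φ = arcsin(p_z) ≈ 63.76°, λ = atan2(p_y, p_x) ≈ 35.91°.

≈ 63.8°N, 35.9°E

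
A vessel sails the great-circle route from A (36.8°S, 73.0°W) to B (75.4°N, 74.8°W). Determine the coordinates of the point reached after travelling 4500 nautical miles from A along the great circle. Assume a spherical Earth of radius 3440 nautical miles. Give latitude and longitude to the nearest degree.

Convert each endpoint to a unit vector on the sphere (x = cos φ cos λ, y = cos φ sin λ, z = sin φ).
The central angle between the endpoints is δ = arccos(p₁·p₂) ≈ 1.958 rad (112.2°). The total great-circle distance is δ·R ≈ 1.958 × 3440 ≈ 6737 nmi, so the target fraction is f = 4500/6737 ≈ 0.668.
Interpolate at f ≈ 0.668 with slerp weights a = sin((1−f)δ)/sin δ ≈ 0.654, b = sin(fδ)/sin δ ≈ 1.043.
p = a·p₁ + b·p₂ ≈ (0.222, -0.754, 0.618); φ = arcsin(p_z) ≈ 38.15°, λ = atan2(p_y, p_x) ≈ -73.60°.

≈ (38°N, 74°W)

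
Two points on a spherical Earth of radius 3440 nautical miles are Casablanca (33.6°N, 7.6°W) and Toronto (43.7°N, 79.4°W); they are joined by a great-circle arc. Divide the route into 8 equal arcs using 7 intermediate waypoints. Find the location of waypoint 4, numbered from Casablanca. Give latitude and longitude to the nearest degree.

≈ 45°N, 41°W

The haversine formula gives a central angle δ ≈ 0.964 rad (55.2°) between the endpoints.
Interpolate at f = 4/8 with slerp weights a = sin((1−f)δ)/sin δ ≈ 0.564, b = sin(fδ)/sin δ ≈ 0.564.
p = a·p₁ + b·p₂ ≈ (0.541, -0.463, 0.702); φ = arcsin(p_z) ≈ 44.60°, λ = atan2(p_y, p_x) ≈ -40.57°.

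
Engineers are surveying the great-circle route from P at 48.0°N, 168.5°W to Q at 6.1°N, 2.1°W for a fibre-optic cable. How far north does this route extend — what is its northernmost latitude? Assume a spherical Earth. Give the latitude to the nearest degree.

The great circle lies in the plane with unit normal n̂ = (p₁ × p₂)/|p₁ × p₂|.
Here n̂_z ≈ +0.190; the vertex latitude is φ_max = arccos|n̂_z| ≈ 79.0°.

≈ 79°N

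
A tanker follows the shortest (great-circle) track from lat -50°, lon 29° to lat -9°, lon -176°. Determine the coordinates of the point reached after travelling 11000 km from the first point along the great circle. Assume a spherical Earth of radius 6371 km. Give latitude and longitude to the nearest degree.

Write both endpoints as unit vectors p₁, p₂ with components (cos φ cos λ, cos φ sin λ, sin φ).
The central angle between the endpoints is δ = arccos(p₁·p₂) ≈ 2.044 rad (117.1°). The total great-circle distance is δ·R ≈ 2.044 × 6371 ≈ 13021 km, so the target fraction is f = 11000/13021 ≈ 0.845.
Interpolate at f ≈ 0.845 with slerp weights a = sin((1−f)δ)/sin δ ≈ 0.350, b = sin(fδ)/sin δ ≈ 1.110.
p = a·p₁ + b·p₂ ≈ (-0.896, 0.033, -0.442); φ = arcsin(p_z) ≈ -26.23°, λ = atan2(p_y, p_x) ≈ 177.91°.

≈ lat -26°, lon 178°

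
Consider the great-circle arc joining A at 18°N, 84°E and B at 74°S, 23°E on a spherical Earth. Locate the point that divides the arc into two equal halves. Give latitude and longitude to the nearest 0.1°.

≈ 30.4°S, 71.5°E

Convert each endpoint to a unit vector on the sphere (x = cos φ cos λ, y = cos φ sin λ, z = sin φ).
The central angle between the endpoints is δ = arccos(p₁·p₂) ≈ 1.742 rad (99.8°).
Interpolate at f = 1/2 with slerp weights a = sin((1−f)δ)/sin δ ≈ 0.776, b = sin(fδ)/sin δ ≈ 0.776.
p = a·p₁ + b·p₂ ≈ (0.274, 0.818, -0.506); φ = arcsin(p_z) ≈ -30.41°, λ = atan2(p_y, p_x) ≈ 71.47°.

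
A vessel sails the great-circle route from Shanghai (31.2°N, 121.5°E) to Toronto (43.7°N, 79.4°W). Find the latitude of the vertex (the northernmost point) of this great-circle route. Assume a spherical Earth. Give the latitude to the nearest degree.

The great circle lies in the plane with unit normal n̂ = (p₁ × p₂)/|p₁ × p₂|.
Here n̂_z ≈ +0.226; the vertex latitude is φ_max = arccos|n̂_z| ≈ 76.9°.

≈ 77°N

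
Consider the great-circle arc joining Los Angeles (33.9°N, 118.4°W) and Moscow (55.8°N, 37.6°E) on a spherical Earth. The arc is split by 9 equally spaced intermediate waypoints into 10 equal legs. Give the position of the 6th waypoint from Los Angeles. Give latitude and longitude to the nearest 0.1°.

≈ 78.8°N, 49.3°W

Convert each endpoint to a unit vector on the sphere (x = cos φ cos λ, y = cos φ sin λ, z = sin φ).
The central angle between the endpoints is δ = arccos(p₁·p₂) ≈ 1.536 rad (88.0°).
Interpolate at f = 6/10 with slerp weights a = sin((1−f)δ)/sin δ ≈ 0.577, b = sin(fδ)/sin δ ≈ 0.797.
p = a·p₁ + b·p₂ ≈ (0.127, -0.148, 0.981); φ = arcsin(p_z) ≈ 78.76°, λ = atan2(p_y, p_x) ≈ -49.27°.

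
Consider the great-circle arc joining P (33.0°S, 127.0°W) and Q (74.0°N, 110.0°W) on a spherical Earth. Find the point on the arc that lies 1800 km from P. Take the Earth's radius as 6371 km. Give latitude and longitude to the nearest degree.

Convert each endpoint to a unit vector on the sphere (x = cos φ cos λ, y = cos φ sin λ, z = sin φ).
The central angle between the endpoints is δ = arccos(p₁·p₂) ≈ 1.878 rad (107.6°). The total great-circle distance is δ·R ≈ 1.878 × 6371 ≈ 11965 km, so the target fraction is f = 1800/11965 ≈ 0.150.
Interpolate at f ≈ 0.150 with slerp weights a = sin((1−f)δ)/sin δ ≈ 1.049, b = sin(fδ)/sin δ ≈ 0.292.
p = a·p₁ + b·p₂ ≈ (-0.557, -0.778, -0.290); φ = arcsin(p_z) ≈ -16.86°, λ = atan2(p_y, p_x) ≈ -125.59°.

≈ (17°S, 126°W)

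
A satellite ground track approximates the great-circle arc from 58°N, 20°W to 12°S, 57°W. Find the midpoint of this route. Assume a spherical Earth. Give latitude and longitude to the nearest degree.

≈ 24°N, 44°W

The haversine formula gives a central angle δ ≈ 1.331 rad (76.3°) between the endpoints.
Interpolate at f = 1/2 with slerp weights a = sin((1−f)δ)/sin δ ≈ 0.636, b = sin(fδ)/sin δ ≈ 0.636.
p = a·p₁ + b·p₂ ≈ (0.655, -0.637, 0.407); φ = arcsin(p_z) ≈ 24.01°, λ = atan2(p_y, p_x) ≈ -44.18°.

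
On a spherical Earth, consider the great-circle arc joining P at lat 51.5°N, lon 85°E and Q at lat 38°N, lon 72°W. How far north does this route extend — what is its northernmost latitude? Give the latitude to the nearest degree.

≈ 79°N

The great circle lies in the plane with unit normal n̂ = (p₁ × p₂)/|p₁ × p₂|.
Here n̂_z ≈ -0.192; the vertex latitude is φ_max = arccos|n̂_z| ≈ 78.9°.
Check via Clairaut: cos φ_max = |cos φ₁| · sin C = cos(51.5°)·sin(17.9°) ≈ 0.192, again giving ≈ 78.9°.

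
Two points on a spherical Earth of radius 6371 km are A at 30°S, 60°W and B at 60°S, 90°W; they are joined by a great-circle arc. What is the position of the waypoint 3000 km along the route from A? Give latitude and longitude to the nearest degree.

Convert each endpoint to a unit vector on the sphere (x = cos φ cos λ, y = cos φ sin λ, z = sin φ).
The central angle between the endpoints is δ = arccos(p₁·p₂) ≈ 0.630 rad (36.1°). The total great-circle distance is δ·R ≈ 0.630 × 6371 ≈ 4014 km, so the target fraction is f = 3000/4014 ≈ 0.747.
Interpolate at f ≈ 0.747 with slerp weights a = sin((1−f)δ)/sin δ ≈ 0.269, b = sin(fδ)/sin δ ≈ 0.770.
p = a·p₁ + b·p₂ ≈ (0.116, -0.587, -0.801); φ = arcsin(p_z) ≈ -53.26°, λ = atan2(p_y, p_x) ≈ -78.77°.

≈ 53°S, 79°W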